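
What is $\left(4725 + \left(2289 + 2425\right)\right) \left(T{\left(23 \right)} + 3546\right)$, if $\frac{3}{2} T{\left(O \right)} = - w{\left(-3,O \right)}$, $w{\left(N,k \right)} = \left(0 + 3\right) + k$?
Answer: $\frac{99921254}{3} \approx 3.3307 \cdot 10^{7}$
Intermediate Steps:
$w{\left(N,k \right)} = 3 + k$
$T{\left(O \right)} = -2 - \frac{2 O}{3}$ ($T{\left(O \right)} = \frac{2 \left(- (3 + O)\right)}{3} = \frac{2 \left(-3 - O\right)}{3} = -2 - \frac{2 O}{3}$)
$\left(4725 + \left(2289 + 2425\right)\right) \left(T{\left(23 \right)} + 3546\right) = \left(4725 + \left(2289 + 2425\right)\right) \left(\left(-2 - \frac{46}{3}\right) + 3546\right) = \left(4725 + 4714\right) \left(\left(-2 - \frac{46}{3}\right) + 3546\right) = 9439 \left(- \frac{52}{3} + 3546\right) = 9439 \cdot \frac{10586}{3} = \frac{99921254}{3}$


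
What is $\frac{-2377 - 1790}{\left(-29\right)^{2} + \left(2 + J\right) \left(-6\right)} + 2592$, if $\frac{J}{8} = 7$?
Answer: $\frac{1273689}{493} \approx 2583.5$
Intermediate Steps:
$J = 56$ ($J = 8 \cdot 7 = 56$)
$\frac{-2377 - 1790}{\left(-29\right)^{2} + \left(2 + J\right) \left(-6\right)} + 2592 = \frac{-2377 - 1790}{\left(-29\right)^{2} + \left(2 + 56\right) \left(-6\right)} + 2592 = - \frac{4167}{841 + 58 \left(-6\right)} + 2592 = - \frac{4167}{841 - 348} + 2592 = - \frac{4167}{493} + 2592 = \frac{1273689}{493}$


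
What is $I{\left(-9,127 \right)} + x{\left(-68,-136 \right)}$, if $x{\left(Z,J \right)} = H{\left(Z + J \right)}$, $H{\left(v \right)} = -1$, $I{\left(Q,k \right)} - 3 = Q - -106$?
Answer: $99$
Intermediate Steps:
$I{\left(Q,k \right)} = 109 + Q$ ($I{\left(Q,k \right)} = 3 + \left(Q - -106\right) = 3 + \left(Q + 106\right) = 3 + \left(106 + Q\right) = 109 + Q$)
$x{\left(Z,J \right)} = -1$
$I{\left(-9,127 \right)} + x{\left(-68,-136 \right)} = \left(109 - 9\right) - 1 = 100 - 1 = 99$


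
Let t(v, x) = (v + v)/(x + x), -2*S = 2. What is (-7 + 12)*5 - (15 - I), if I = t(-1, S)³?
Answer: 11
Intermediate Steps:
S = -1 (S = -½*2 = -1)
t(v, x) = v/x (t(v, x) = (2*v)/((2*x)) = (2*v)*(1/(2*x)) = v/x)
I = 1 (I = (-1/(-1))³ = (-1*(-1))³ = 1³ = 1)
(-7 + 12)*5 - (15 - I) = (-7 + 12)*5 - (15 - 1*1) = 5*5 - (15 - 1) = 25 - 1*14 = 25 - 14 = 11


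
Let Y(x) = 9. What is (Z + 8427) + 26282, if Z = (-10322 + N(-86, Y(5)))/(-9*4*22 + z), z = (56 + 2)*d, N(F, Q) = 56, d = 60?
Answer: 15547921/448 ≈ 34705.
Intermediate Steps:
z = 3480 (z = (56 + 2)*60 = 58*60 = 3480)
Z = -1711/448 (Z = (-10322 + 56)/(-9*4*22 + 3480) = -10266/(-36*22 + 3480) = -10266/(-792 + 3480) = -10266/2688 = -10266*1/2688 = -1711/448 ≈ -3.8192)
(Z + 8427) + 26282 = (-1711/448 + 8427) + 26282 = 3773585/448 + 26282 = 15547921/448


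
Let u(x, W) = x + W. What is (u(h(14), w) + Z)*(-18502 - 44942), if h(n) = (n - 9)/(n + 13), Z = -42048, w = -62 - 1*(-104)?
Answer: 23985152236/9 ≈ 2.6650e+9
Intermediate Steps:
w = 42 (w = -62 + 104 = 42)
h(n) = (-9 + n)/(13 + n)
u(x, W) = W + x
(u(h(14), w) + Z)*(-18502 - 44942) = ((42 + (-9 + 14)/(13 + 14)) - 42048)*(-18502 - 44942) = ((42 + 5/27) - 42048)*(-63444) = (1139/27 - 42048)*(-63444) = -1134157/27*(-63444) = 23985152236/9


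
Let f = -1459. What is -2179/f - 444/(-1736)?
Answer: 1107635/633206 ≈ 1.7492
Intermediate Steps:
-2179/f - 444/(-1736) = -2179/(-1459) - 444/(-1736) = -2179*(-1/1459) - 444*(-1/1736) = 2179/1459 + 111/434 = 1107635/633206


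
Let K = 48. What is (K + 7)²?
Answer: 3025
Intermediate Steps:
(K + 7)² = (48 + 7)² = 55² = 3025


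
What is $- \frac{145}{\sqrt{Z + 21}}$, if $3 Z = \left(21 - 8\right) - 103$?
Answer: $\frac{145 i}{3} \approx 48.333 i$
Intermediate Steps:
$Z = -30$ ($Z = \frac{\left(21 - 8\right) - 103}{3} = \frac{13 - 103}{3} = \frac{1}{3} \left(-90\right) = -30$)
$- \frac{145}{\sqrt{Z + 21}} = - \frac{145}{\sqrt{-30 + 21}} = - \frac{145}{\sqrt{-9}} = - \frac{145}{3 i} = - 145 \left(- \frac{i}{3}\right) = \frac{145 i}{3}$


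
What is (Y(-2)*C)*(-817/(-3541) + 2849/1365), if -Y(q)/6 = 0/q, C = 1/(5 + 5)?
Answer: 0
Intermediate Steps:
C = ⅒ (C = 1/10 = ⅒ ≈ 0.10000)
Y(q) = 0 (Y(q) = -0/q = -6*0 = 0)
(Y(-2)*C)*(-817/(-3541) + 2849/1365) = (0*(⅒))*(-817/(-3541) + 2849/1365) = 0*(-817*(-1/3541) + 2849*(1/1365)) = 0*(817/3541 + 407/195) = 0*(1600502/690495) = 0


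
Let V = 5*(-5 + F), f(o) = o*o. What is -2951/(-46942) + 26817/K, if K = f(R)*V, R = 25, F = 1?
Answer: -610978057/293387500 ≈ -2.0825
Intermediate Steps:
f(o) = o**2
V = -20 (V = 5*(-5 + 1) = 5*(-4) = -20)
K = -12500 (K = 25**2*(-20) = 625*(-20) = -12500)
-2951/(-46942) + 26817/K = -2951/(-46942) + 26817/(-12500) = -2951*(-1/46942) + 26817*(-1/12500) = 2951/46942 - 26817/12500 = -610978057/293387500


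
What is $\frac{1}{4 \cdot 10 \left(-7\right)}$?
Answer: $- \frac{1}{280} \approx -0.0035714$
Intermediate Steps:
$\frac{1}{4 \cdot 10 \left(-7\right)} = \frac{1}{40 \left(-7\right)} = \frac{1}{-280} = - \frac{1}{280}$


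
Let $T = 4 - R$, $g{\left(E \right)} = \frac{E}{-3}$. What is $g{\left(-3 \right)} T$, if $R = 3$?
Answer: $1$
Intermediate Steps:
$g{\left(E \right)} = - \frac{E}{3}$ ($g{\left(E \right)} = E \left(- \frac{1}{3}\right) = - \frac{E}{3}$)
$T = 1$ ($T = 4 - 3 = 1$)
$g{\left(-3 \right)} T = \left(- \frac{1}{3}\right) \left(-3\right) 1 = 1 \cdot 1 = 1$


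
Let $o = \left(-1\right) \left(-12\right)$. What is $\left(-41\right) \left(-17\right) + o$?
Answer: $709$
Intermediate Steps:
$o = 12$
$\left(-41\right) \left(-17\right) + o = \left(-41\right) \left(-17\right) + 12 = 697 + 12 = 709$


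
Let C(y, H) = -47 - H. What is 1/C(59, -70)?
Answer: 1/23 ≈ 0.043478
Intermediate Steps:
1/C(59, -70) = 1/(-47 - 1*(-70)) = 1/(-47 + 70) = 1/23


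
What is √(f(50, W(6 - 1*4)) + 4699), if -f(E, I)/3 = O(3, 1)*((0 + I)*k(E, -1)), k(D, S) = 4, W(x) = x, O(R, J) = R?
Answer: √4627 ≈ 68.022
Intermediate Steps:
f(E, I) = -36*I (f(E, I) = -9*(0 + I)*4 = -9*I*4 = -9*4*I = -36*I)
√(f(50, W(6 - 1*4)) + 4699) = √(-36*(6 - 1*4) + 4699) = √(-36*(6 - 4) + 4699) = √(-36*2 + 4699) = √(-72 + 4699) = √4627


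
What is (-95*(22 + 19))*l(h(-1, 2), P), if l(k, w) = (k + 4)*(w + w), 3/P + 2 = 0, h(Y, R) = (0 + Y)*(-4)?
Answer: 93480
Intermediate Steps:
h(Y, R) = -4*Y (h(Y, R) = Y*(-4) = -4*Y)
P = -3/2 (P = 3/(-2 + 0) = 3/(-2) = 3*(-½) = -3/2 ≈ -1.5000)
l(k, w) = 2*w*(4 + k) (l(k, w) = (4 + k)*(2*w) = 2*w*(4 + k))
(-95*(22 + 19))*l(h(-1, 2), P) = (-95*(22 + 19))*(2*(-3/2)*(4 - 4*(-1))) = (-95*41)*(2*(-3/2)*(4 + 4)) = -7790*(-3)*8/2 = -3895*(-24) = 93480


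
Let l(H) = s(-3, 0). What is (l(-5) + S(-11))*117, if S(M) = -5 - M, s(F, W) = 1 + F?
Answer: 468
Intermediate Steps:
l(H) = -2 (l(H) = 1 - 3 = -2)
(l(-5) + S(-11))*117 = (-2 + (-5 - 1*(-11)))*117 = (-2 + (-5 + 11))*117 = (-2 + 6)*117 = 4*117 = 468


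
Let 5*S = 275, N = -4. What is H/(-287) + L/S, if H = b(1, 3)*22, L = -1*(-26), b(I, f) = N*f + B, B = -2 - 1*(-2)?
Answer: 21982/15785 ≈ 1.3926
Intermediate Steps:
S = 55 (S = (⅕)*275 = 55)
B = 0 (B = -2 + 2 = 0)
b(I, f) = -4*f (b(I, f) = -4*f + 0 = -4*f)
L = 26
H = -264 (H = -4*3*22 = -12*22 = -264)
H/(-287) + L/S = -264/(-287) + 26/55 = -264*(-1/287) + 26*(1/55) = 264/287 + 26/55 = 21982/15785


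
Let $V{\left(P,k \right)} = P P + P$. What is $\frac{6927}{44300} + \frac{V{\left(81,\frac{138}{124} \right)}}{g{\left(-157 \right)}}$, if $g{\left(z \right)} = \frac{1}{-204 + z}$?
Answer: $- \frac{106220849673}{44300} \approx -2.3978 \cdot 10^{6}$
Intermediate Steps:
$V{\left(P,k \right)} = P + P^{2}$ ($V{\left(P,k \right)} = P^{2} + P = P + P^{2}$)
$\frac{6927}{44300} + \frac{V{\left(81,\frac{138}{124} \right)}}{g{\left(-157 \right)}} = \frac{6927}{44300} + \frac{81 \left(1 + 81\right)}{\frac{1}{-204 - 157}} = 6927 \cdot \frac{1}{44300} + \frac{81 \cdot 82}{\frac{1}{-361}} = \frac{6927}{44300} + \frac{6642}{- \frac{1}{361}} = \frac{6927}{44300} + 6642 \left(-361\right) = \frac{6927}{44300} - 2397762 = - \frac{106220849673}{44300}$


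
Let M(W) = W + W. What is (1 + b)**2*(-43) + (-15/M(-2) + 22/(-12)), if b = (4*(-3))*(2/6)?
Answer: -4621/12 ≈ -385.08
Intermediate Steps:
M(W) = 2*W
b = -4 (b = -24/6 = -12*1/3 = -4)
(1 + b)**2*(-43) + (-15/M(-2) + 22/(-12)) = (1 - 4)**2*(-43) + (-15/(2*(-2)) + 22/(-12)) = (-3)**2*(-43) + (-15/(-4) + 22*(-1/12)) = 9*(-43) + (-15*(-1/4) - 11/6) = -387 + (15/4 - 11/6) = -387 + 23/12 = -4621/12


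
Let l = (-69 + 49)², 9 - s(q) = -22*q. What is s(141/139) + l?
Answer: 59953/139 ≈ 431.32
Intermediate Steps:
s(q) = 9 + 22*q (s(q) = 9 - (-22)*q = 9 + 22*q)
l = 400 (l = (-20)² = 400)
s(141/139) + l = (9 + 22*(141/139)) + 400 = (9 + 3102/139) + 400 = 4353/139 + 400 = 59953/139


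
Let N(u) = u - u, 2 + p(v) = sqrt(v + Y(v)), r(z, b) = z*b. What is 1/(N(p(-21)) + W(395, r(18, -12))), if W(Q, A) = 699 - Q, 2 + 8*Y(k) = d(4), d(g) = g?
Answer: 1/304 ≈ 0.0032895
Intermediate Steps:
Y(k) = 1/4 (Y(k) = -1/4 + (1/8)*4 = -1/4 + 1/2 = 1/4)
r(z, b) = b*z
p(v) = -2 + sqrt(1/4 + v) (p(v) = -2 + sqrt(v + 1/4) = -2 + sqrt(1/4 + v))
N(u) = 0
1/(N(p(-21)) + W(395, r(18, -12))) = 1/(0 + (699 - 1*395)) = 1/(0 + (699 - 395)) = 1/(0 + 304) = 1/304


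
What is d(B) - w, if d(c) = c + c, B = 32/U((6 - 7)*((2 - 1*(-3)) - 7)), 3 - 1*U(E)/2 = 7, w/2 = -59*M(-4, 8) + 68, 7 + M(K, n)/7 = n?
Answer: 682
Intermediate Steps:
M(K, n) = -49 + 7*n
w = -690 (w = 2*(-59*(-49 + 7*8) + 68) = 2*(-59*(-49 + 56) + 68) = 2*(-59*7 + 68) = 2*(-413 + 68) = 2*(-345) = -690)
U(E) = -8 (U(E) = 6 - 2*7 = 6 - 14 = -8)
B = -4 (B = 32/(-8) = 32*(-⅛) = -4)
d(c) = 2*c
d(B) - w = 2*(-4) - 1*(-690) = -8 + 690 = 682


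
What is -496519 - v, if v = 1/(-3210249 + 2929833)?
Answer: -139231871903/280416 ≈ -4.9652e+5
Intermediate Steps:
v = -1/280416 (v = 1/(-280416) = -1/280416 ≈ -3.5661e-6)
-496519 - v = -496519 - 1*(-1/280416) = -496519 + 1/280416 = -139231871903/280416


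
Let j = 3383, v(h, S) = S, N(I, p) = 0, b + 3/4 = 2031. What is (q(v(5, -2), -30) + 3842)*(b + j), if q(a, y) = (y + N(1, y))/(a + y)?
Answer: 1331378011/64 ≈ 2.0803e+7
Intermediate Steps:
b = 8121/4 (b = -¾ + 2031 = 8121/4 ≈ 2030.3)
q(a, y) = y/(a + y) (q(a, y) = (y + 0)/(a + y) = y/(a + y))
(q(v(5, -2), -30) + 3842)*(b + j) = (-30/(-2 - 30) + 3842)*(8121/4 + 3383) = (-30/(-32) + 3842)*(21653/4) = (-30*(-1/32) + 3842)*(21653/4) = (15/16 + 3842)*(21653/4) = (61487/16)*(21653/4) = 1331378011/64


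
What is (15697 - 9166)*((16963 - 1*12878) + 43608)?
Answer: 311482983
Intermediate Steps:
(15697 - 9166)*((16963 - 1*12878) + 43608) = 6531*((16963 - 12878) + 43608) = 6531*(4085 + 43608) = 6531*47693 = 311482983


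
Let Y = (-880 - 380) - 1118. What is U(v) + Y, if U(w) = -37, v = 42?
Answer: -2415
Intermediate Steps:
Y = -2378 (Y = -1260 - 1118 = -2378)
U(v) + Y = -37 - 2378 = -2415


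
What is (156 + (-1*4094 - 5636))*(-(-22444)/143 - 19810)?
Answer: 26906635564/143 ≈ 1.8816e+8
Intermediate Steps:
(156 + (-1*4094 - 5636))*(-(-22444)/143 - 19810) = (156 + (-4094 - 5636))*(-(-22444)/143 - 19810) = (156 - 9730)*(-181*(-124/143) - 19810) = -9574*(22444/143 - 19810) = -9574*(-2810386/143) = 26906635564/143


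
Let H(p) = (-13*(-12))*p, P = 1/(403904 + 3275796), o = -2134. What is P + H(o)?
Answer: -1224986848799/3679700 ≈ -3.3290e+5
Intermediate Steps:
P = 1/3679700 ≈ 2.7176e-7
H(p) = 156*p
P + H(o) = 1/3679700 + 156*(-2134) = 1/3679700 - 332904 = -1224986848799/3679700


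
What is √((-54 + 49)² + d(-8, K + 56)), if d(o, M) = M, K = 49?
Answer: √130 ≈ 11.402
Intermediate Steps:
√((-54 + 49)² + d(-8, K + 56)) = √((-54 + 49)² + (49 + 56)) = √((-5)² + 105) = √(25 + 105) = √130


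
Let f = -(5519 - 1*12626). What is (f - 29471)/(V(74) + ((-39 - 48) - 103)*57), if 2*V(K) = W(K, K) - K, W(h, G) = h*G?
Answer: 22364/8129 ≈ 2.7511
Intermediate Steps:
W(h, G) = G*h
V(K) = K²/2 - K/2 (V(K) = (K*K - K)/2 = (K² - K)/2 = K²/2 - K/2)
f = 7107 (f = -(5519 - 12626) = -1*(-7107) = 7107)
(f - 29471)/(V(74) + ((-39 - 48) - 103)*57) = (7107 - 29471)/((½)*74*(-1 + 74) + ((-39 - 48) - 103)*57) = -22364/((½)*74*73 + (-87 - 103)*57) = -22364/(2701 - 190*57) = -22364/(2701 - 10830) = -22364/(-8129) = -22364*(-1/8129) = 22364/8129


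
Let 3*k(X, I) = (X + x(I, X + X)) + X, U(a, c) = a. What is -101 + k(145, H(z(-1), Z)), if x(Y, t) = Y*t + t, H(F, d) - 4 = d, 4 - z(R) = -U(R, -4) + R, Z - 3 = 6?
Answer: 1349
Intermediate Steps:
Z = 9 (Z = 3 + 6 = 9)
z(R) = 4 (z(R) = 4 - (-R + R) = 4 - 1*0 = 4 + 0 = 4)
H(F, d) = 4 + d
x(Y, t) = t + Y*t
k(X, I) = 2*X/3 + 2*X*(1 + I)/3 (k(X, I) = ((X + (X + X)*(1 + I)) + X)/3 = ((X + (2*X)*(1 + I)) + X)/3 = ((X + 2*X*(1 + I)) + X)/3 = (2*X + 2*X*(1 + I))/3 = 2*X/3 + 2*X*(1 + I)/3)
-101 + k(145, H(z(-1), Z)) = -101 + (⅔)*145*(2 + (4 + 9)) = -101 + (⅔)*145*(2 + 13) = -101 + (⅔)*145*15 = -101 + 1450 = 1349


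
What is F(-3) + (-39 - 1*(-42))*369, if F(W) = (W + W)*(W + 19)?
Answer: 1011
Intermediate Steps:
F(W) = 2*W*(19 + W) (F(W) = (2*W)*(19 + W) = 2*W*(19 + W))
F(-3) + (-39 - 1*(-42))*369 = 2*(-3)*(19 - 3) + (-39 - 1*(-42))*369 = 2*(-3)*16 + (-39 + 42)*369 = -96 + 3*369 = -96 + 1107 = 1011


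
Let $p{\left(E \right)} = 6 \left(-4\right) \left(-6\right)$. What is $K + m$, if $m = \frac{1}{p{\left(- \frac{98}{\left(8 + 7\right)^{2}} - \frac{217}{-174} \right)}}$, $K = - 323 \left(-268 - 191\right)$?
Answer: $\frac{21349009}{144} \approx 1.4826 \cdot 10^{5}$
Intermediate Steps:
$K = 148257$ ($K = \left(-323\right) \left(-459\right) = 148257$)
$p{\left(E \right)} = 144$ ($p{\left(E \right)} = \left(-24\right) \left(-6\right) = 144$)
$m = \frac{1}{144} \approx 0.0069444$
$K + m = 148257 + \frac{1}{144} = \frac{21349009}{144}$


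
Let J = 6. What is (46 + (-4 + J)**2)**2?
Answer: 2500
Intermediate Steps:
(46 + (-4 + J)**2)**2 = (46 + (-4 + 6)**2)**2 = (46 + 2**2)**2 = (46 + 4)**2 = 50**2 = 2500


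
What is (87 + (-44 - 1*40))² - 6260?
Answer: -6251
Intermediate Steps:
(87 + (-44 - 1*40))² - 6260 = (87 + (-44 - 40))² - 6260 = (87 - 84)² - 6260 = 3² - 6260 = 9 - 6260 = -6251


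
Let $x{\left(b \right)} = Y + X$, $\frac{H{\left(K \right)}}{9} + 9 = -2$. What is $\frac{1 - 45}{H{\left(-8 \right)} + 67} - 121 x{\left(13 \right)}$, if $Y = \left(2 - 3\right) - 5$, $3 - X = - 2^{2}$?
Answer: $- \frac{957}{8} \approx -119.63$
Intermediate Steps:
$H{\left(K \right)} = -99$ ($H{\left(K \right)} = -81 + 9 \left(-2\right) = -81 - 18 = -99$)
$X = 7$ ($X = 3 - - 2^{2} = 3 - \left(-1\right) 4 = 3 - -4 = 3 + 4 = 7$)
$Y = -6$ ($Y = -1 - 5 = -6$)
$x{\left(b \right)} = 1$ ($x{\left(b \right)} = -6 + 7 = 1$)
$\frac{1 - 45}{H{\left(-8 \right)} + 67} - 121 x{\left(13 \right)} = \frac{1 - 45}{-99 + 67} - 121 = - \frac{44}{-32} - 121 = \left(-44\right) \left(- \frac{1}{32}\right) - 121 = \frac{11}{8} - 121 = - \frac{957}{8}$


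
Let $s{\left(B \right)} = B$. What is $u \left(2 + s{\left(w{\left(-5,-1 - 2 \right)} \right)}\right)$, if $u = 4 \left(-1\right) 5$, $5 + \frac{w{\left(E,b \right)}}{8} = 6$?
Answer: $-200$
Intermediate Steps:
$w{\left(E,b \right)} = 8$ ($w{\left(E,b \right)} = -40 + 8 \cdot 6 = -40 + 48 = 8$)
$u = -20$ ($u = \left(-4\right) 5 = -20$)
$u \left(2 + s{\left(w{\left(-5,-1 - 2 \right)} \right)}\right) = - 20 \left(2 + 8\right) = \left(-20\right) 10 = -200$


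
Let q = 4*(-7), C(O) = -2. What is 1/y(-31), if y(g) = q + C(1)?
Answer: -1/30 ≈ -0.033333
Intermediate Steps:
q = -28
y(g) = -30 (y(g) = -28 - 2 = -30)
1/y(-31) = 1/(-30) = -1/30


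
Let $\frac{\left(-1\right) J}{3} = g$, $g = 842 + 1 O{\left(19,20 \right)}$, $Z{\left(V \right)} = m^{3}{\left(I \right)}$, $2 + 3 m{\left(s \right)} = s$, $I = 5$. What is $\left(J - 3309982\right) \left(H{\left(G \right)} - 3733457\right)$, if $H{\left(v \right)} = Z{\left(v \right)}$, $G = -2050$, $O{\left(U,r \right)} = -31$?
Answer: $12366755656240$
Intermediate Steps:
$m{\left(s \right)} = - \frac{2}{3} + \frac{s}{3}$
$Z{\left(V \right)} = 1$ ($Z{\left(V \right)} = \left(- \frac{2}{3} + \frac{1}{3} \cdot 5\right)^{3} = \left(- \frac{2}{3} + \frac{5}{3}\right)^{3} = 1^{3} = 1$)
$H{\left(v \right)} = 1$
$g = 811$ ($g = 842 + 1 \left(-31\right) = 842 - 31 = 811$)
$J = -2433$ ($J = \left(-3\right) 811 = -2433$)
$\left(J - 3309982\right) \left(H{\left(G \right)} - 3733457\right) = \left(-2433 - 3309982\right) \left(1 - 3733457\right) = \left(-3312415\right) \left(-3733456\right) = 12366755656240$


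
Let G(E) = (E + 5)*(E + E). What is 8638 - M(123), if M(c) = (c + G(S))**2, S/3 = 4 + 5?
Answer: -3417563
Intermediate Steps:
S = 27 (S = 3*(4 + 5) = 3*9 = 27)
G(E) = 2*E*(5 + E) (G(E) = (5 + E)*(2*E) = 2*E*(5 + E))
M(c) = (1728 + c)**2 (M(c) = (c + 2*27*(5 + 27))**2 = (c + 2*27*32)**2 = (c + 1728)**2 = (1728 + c)**2)
8638 - M(123) = 8638 - (1728 + 123)**2 = 8638 - 1*1851**2 = 8638 - 1*3426201 = 8638 - 3426201 = -3417563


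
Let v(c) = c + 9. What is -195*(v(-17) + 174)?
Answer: -32370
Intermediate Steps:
v(c) = 9 + c
-195*(v(-17) + 174) = -195*((9 - 17) + 174) = -195*(-8 + 174) = -195*166 = -32370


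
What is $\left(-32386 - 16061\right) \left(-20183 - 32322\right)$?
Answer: $2543709735$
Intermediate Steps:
$\left(-32386 - 16061\right) \left(-20183 - 32322\right) = \left(-48447\right) \left(-52505\right) = 2543709735$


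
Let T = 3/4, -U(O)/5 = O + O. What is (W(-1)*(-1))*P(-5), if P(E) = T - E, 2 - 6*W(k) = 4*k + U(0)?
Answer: -23/4 ≈ -5.7500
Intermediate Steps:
U(O) = -10*O (U(O) = -5*(O + O) = -10*O)
T = 3/4 (T = 3*(1/4) = 3/4 ≈ 0.75000)
W(k) = 1/3 - 2*k/3 (W(k) = 1/3 - (4*k - 10*0)/6 = 1/3 - (4*k + 0)/6 = 1/3 - 2*k/3)
P(E) = 3/4 - E
(W(-1)*(-1))*P(-5) = ((1/3 - 2/3*(-1))*(-1))*(3/4 - 1*(-5)) = ((1/3 + 2/3)*(-1))*(3/4 + 5) = (1*(-1))*(23/4) = -1*23/4 = -23/4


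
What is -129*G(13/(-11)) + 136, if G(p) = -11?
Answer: 1555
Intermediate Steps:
-129*G(13/(-11)) + 136 = -129*(-11) + 136 = 1419 + 136 = 1555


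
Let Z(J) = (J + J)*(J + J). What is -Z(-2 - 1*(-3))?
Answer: -4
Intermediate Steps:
Z(J) = 4*J**2 (Z(J) = (2*J)*(2*J) = 4*J**2)
-Z(-2 - 1*(-3)) = -4*(-2 - 1*(-3))**2 = -4*(-2 + 3)**2 = -4*1**2 = -4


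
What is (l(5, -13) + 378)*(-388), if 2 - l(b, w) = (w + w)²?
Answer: 114848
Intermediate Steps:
l(b, w) = 2 - 4*w² (l(b, w) = 2 - (w + w)² = 2 - (2*w)² = 2 - 4*w²)
(l(5, -13) + 378)*(-388) = ((2 - 4*(-13)²) + 378)*(-388) = ((2 - 4*169) + 378)*(-388) = ((2 - 676) + 378)*(-388) = (-674 + 378)*(-388) = -296*(-388) = 114848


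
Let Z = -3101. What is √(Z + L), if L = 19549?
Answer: 8*√257 ≈ 128.25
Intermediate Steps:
√(Z + L) = √(-3101 + 19549) = √16448 = 8*√257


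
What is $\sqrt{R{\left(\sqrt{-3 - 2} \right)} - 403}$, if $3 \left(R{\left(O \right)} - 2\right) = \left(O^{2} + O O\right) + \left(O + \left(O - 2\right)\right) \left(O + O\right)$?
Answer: $\frac{\sqrt{-3699 - 12 i \sqrt{5}}}{3} \approx 0.073531 - 20.273 i$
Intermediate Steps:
$R{\left(O \right)} = 2 + \frac{2 O^{2}}{3} + \frac{2 O \left(-2 + 2 O\right)}{3}$ ($R{\left(O \right)} = 2 + \frac{\left(O^{2} + O O\right) + \left(O + \left(O - 2\right)\right) \left(O + O\right)}{3} = 2 + \frac{\left(O^{2} + O^{2}\right) + \left(O + \left(O - 2\right)\right) 2 O}{3} = 2 + \frac{2 O^{2} + \left(O + \left(-2 + O\right)\right) 2 O}{3} = 2 + \frac{2 O^{2} + \left(-2 + 2 O\right) 2 O}{3} = 2 + \frac{2 O^{2} + 2 O \left(-2 + 2 O\right)}{3} = 2 + \left(\frac{2 O^{2}}{3} + \frac{2 O \left(-2 + 2 O\right)}{3}\right) = 2 + \frac{2 O^{2}}{3} + \frac{2 O \left(-2 + 2 O\right)}{3}$)
$\sqrt{R{\left(\sqrt{-3 - 2} \right)} - 403} = \sqrt{\left(2 + 2 \left(\sqrt{-3 - 2}\right)^{2} - \frac{4 \sqrt{-3 - 2}}{3}\right) - 403} = \sqrt{\left(2 + 2 \left(\sqrt{-5}\right)^{2} - \frac{4 \sqrt{-5}}{3}\right) - 403} = \sqrt{\left(2 + 2 \left(i \sqrt{5}\right)^{2} - \frac{4 i \sqrt{5}}{3}\right) - 403} = \sqrt{\left(2 + 2 \left(-5\right) - \frac{4 i \sqrt{5}}{3}\right) - 403} = \sqrt{\left(2 - 10 - \frac{4 i \sqrt{5}}{3}\right) - 403} = \sqrt{\left(-8 - \frac{4 i \sqrt{5}}{3}\right) - 403} = \sqrt{-411 - \frac{4 i \sqrt{5}}{3}}$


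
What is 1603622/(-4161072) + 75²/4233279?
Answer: -1127528884423/2935829785848 ≈ -0.38406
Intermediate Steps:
1603622/(-4161072) + 75²/4233279 = 1603622*(-1/4161072) + 5625*(1/4233279) = -801811/2080536 + 1875/1411093 = -1127528884423/2935829785848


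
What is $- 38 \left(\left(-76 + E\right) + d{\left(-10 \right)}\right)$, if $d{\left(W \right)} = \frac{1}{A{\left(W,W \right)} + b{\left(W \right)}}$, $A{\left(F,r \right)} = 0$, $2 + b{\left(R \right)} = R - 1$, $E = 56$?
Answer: $\frac{9918}{13} \approx 762.92$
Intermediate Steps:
$b{\left(R \right)} = -3 + R$ ($b{\left(R \right)} = -2 + \left(R - 1\right) = -2 + \left(-1 + R\right) = -3 + R$)
$d{\left(W \right)} = \frac{1}{-3 + W}$ ($d{\left(W \right)} = \frac{1}{0 + \left(-3 + W\right)} = \frac{1}{-3 + W}$)
$- 38 \left(\left(-76 + E\right) + d{\left(-10 \right)}\right) = - 38 \left(\left(-76 + 56\right) + \frac{1}{-3 - 10}\right) = - 38 \left(-20 + \frac{1}{-13}\right) = - 38 \left(-20 - \frac{1}{13}\right) = \left(-38\right) \left(- \frac{261}{13}\right) = \frac{9918}{13}$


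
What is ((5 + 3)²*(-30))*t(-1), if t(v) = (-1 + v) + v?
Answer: 5760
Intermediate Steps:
t(v) = -1 + 2*v
((5 + 3)²*(-30))*t(-1) = ((5 + 3)²*(-30))*(-1 + 2*(-1)) = (8²*(-30))*(-1 - 2) = (64*(-30))*(-3) = -1920*(-3) = 5760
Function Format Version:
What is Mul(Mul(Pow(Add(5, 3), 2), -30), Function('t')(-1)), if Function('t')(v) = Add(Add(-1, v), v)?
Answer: 5760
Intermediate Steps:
Function('t')(v) = Add(-1, Mul(2, v))
Mul(Mul(Pow(Add(5, 3), 2), -30), Function('t')(-1)) = Mul(Mul(Pow(Add(5, 3), 2), -30), Add(-1, Mul(2, -1))) = Mul(Mul(Pow(8, 2), -30), Add(-1, -2)) = Mul(Mul(64, -30), -3) = Mul(-1920, -3) = 5760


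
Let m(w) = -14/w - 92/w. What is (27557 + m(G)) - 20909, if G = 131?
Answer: 870782/131 ≈ 6647.2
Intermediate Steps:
m(w) = -106/w
(27557 + m(G)) - 20909 = (27557 - 106/131) - 20909 = 3609861/131 - 20909 = 870782/131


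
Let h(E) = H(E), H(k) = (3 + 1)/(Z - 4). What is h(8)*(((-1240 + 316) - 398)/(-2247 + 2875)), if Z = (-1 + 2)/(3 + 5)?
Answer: 10576/4867 ≈ 2.1730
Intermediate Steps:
Z = ⅛ (Z = 1/8 = 1*(⅛) = ⅛ ≈ 0.12500)
H(k) = -32/31 (H(k) = (3 + 1)/(⅛ - 4) = 4/(-31/8) = 4*(-8/31) = -32/31)
h(E) = -32/31
h(8)*(((-1240 + 316) - 398)/(-2247 + 2875)) = -32*((-1240 + 316) - 398)/(31*(-2247 + 2875)) = -32*(-924 - 398)/(31*628) = -(-42304)/(31*628) = -32/31*(-661/314) = 10576/4867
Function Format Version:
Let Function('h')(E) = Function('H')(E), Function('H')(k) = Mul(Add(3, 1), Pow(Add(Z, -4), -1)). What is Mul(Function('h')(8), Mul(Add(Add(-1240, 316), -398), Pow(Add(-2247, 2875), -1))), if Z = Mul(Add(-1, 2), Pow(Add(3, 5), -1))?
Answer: Rational(10576, 4867) ≈ 2.1730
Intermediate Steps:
Z = Rational(1, 8) (Z = Mul(1, Pow(8, -1)) = Mul(1, Rational(1, 8)) = Rational(1, 8) ≈ 0.12500)
Function('H')(k) = Rational(-32, 31) (Function('H')(k) = Mul(Add(3, 1), Pow(Add(Rational(1, 8), -4), -1)) = Mul(4, Pow(Rational(-31, 8), -1)) = Mul(4, Rational(-8, 31)) = Rational(-32, 31))
Function('h')(E) = Rational(-32, 31)
Mul(Function('h')(8), Mul(Add(Add(-1240, 316), -398), Pow(Add(-2247, 2875), -1))) = Mul(Rational(-32, 31), Mul(Add(Add(-1240, 316), -398), Pow(Add(-2247, 2875), -1))) = Mul(Rational(-32, 31), Mul(Add(-924, -398), Pow(628, -1))) = Mul(Rational(-32, 31), Mul(-1322, Rational(1, 628))) = Mul(Rational(-32, 31), Rational(-661, 314)) = Rational(10576, 4867)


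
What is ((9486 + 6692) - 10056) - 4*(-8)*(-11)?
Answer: 5770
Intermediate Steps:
((9486 + 6692) - 10056) - 4*(-8)*(-11) = (16178 - 10056) + 32*(-11) = 6122 - 352 = 5770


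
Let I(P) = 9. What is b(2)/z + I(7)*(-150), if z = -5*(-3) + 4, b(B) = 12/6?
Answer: -25648/19 ≈ -1349.9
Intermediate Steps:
b(B) = 2 (b(B) = 12*(⅙) = 2)
z = 19 (z = 15 + 4 = 19)
b(2)/z + I(7)*(-150) = 2/19 + 9*(-150) = 2*(1/19) - 1350 = 2/19 - 1350 = -25648/19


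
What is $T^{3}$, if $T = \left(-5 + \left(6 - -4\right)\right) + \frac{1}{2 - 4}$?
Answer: $\frac{729}{8} \approx 91.125$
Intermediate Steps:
$T = \frac{9}{2}$ ($T = \left(-5 + \left(6 + 4\right)\right) + \frac{1}{-2} = \left(-5 + 10\right) - \frac{1}{2} = 5 - \frac{1}{2} = \frac{9}{2} \approx 4.5$)
$T^{3} = \left(\frac{9}{2}\right)^{3} = \frac{729}{8}$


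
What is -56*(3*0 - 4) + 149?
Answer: 373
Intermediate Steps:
-56*(3*0 - 4) + 149 = -56*(0 - 4) + 149 = -56*(-4) + 149 = 224 + 149 = 373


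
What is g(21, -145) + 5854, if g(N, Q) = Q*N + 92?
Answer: 2901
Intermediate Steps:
g(N, Q) = 92 + N*Q (g(N, Q) = N*Q + 92 = 92 + N*Q)
g(21, -145) + 5854 = (92 + 21*(-145)) + 5854 = (92 - 3045) + 5854 = -2953 + 5854 = 2901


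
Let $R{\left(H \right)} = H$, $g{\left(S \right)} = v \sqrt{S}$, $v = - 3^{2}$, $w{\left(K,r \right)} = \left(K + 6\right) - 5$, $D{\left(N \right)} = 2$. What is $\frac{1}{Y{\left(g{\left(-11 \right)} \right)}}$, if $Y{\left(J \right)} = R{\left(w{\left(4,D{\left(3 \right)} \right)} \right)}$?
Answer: $\frac{1}{5} \approx 0.2$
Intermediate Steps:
$w{\left(K,r \right)} = 1 + K$ ($w{\left(K,r \right)} = \left(6 + K\right) - 5 = 1 + K$)
$v = -9$ ($v = \left(-1\right) 9 = -9$)
$g{\left(S \right)} = - 9 \sqrt{S}$
$Y{\left(J \right)} = 5$ ($Y{\left(J \right)} = 1 + 4 = 5$)
$\frac{1}{Y{\left(g{\left(-11 \right)} \right)}} = \frac{1}{5}$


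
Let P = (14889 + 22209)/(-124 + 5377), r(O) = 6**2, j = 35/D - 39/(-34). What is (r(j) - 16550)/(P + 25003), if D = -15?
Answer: -28916014/43792619 ≈ -0.66029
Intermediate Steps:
j = -121/102 (j = 35/(-15) - 39/(-34) = 35*(-1/15) - 39*(-1/34) = -7/3 + 39/34 = -121/102 ≈ -1.1863)
r(O) = 36
P = 12366/1751 (P = 37098/5253 = 37098*(1/5253) = 12366/1751 ≈ 7.0622)
(r(j) - 16550)/(P + 25003) = (36 - 16550)/(12366/1751 + 25003) = -16514/43792619/1751 = -16514*1751/43792619 = -28916014/43792619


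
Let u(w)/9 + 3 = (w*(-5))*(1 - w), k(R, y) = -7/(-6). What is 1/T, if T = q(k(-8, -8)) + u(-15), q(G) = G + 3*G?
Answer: 3/32333 ≈ 9.2784e-5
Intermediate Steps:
k(R, y) = 7/6 (k(R, y) = -7*(-1/6) = 7/6)
u(w) = -27 - 45*w*(1 - w) (u(w) = -27 + 9*((w*(-5))*(1 - w)) = -27 + 9*((-5*w)*(1 - w)) = -27 + 9*(-5*w*(1 - w)) = -27 - 45*w*(1 - w))
q(G) = 4*G
T = 32333/3 (T = 4*(7/6) + (-27 - 45*(-15) + 45*(-15)**2) = 14/3 + (-27 + 675 + 45*225) = 14/3 + (-27 + 675 + 10125) = 14/3 + 10773 = 32333/3 ≈ 10778.)
1/T = 1/(32333/3) = 3/32333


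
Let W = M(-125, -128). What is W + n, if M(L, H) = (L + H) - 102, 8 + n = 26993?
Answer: 26630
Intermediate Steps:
n = 26985 (n = -8 + 26993 = 26985)
M(L, H) = -102 + H + L (M(L, H) = (H + L) - 102 = -102 + H + L)
W = -355 (W = -102 - 128 - 125 = -355)
W + n = -355 + 26985 = 26630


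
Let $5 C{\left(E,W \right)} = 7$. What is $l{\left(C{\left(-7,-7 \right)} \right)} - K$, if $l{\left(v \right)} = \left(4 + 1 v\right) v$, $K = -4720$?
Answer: $\frac{118189}{25} \approx 4727.6$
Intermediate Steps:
$C{\left(E,W \right)} = \frac{7}{5}$ ($C{\left(E,W \right)} = \frac{1}{5} \cdot 7 = \frac{7}{5}$)
$l{\left(v \right)} = v \left(4 + v\right)$ ($l{\left(v \right)} = \left(4 + v\right) v = v \left(4 + v\right)$)
$l{\left(C{\left(-7,-7 \right)} \right)} - K = \frac{7 \left(4 + \frac{7}{5}\right)}{5} - -4720 = \frac{7}{5} \cdot \frac{27}{5} + 4720 = \frac{189}{25} + 4720 = \frac{118189}{25}$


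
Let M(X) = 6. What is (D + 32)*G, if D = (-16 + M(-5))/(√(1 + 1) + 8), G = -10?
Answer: -9520/31 - 50*√2/31 ≈ -309.38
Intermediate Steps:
D = -10/(8 + √2) (D = (-16 + 6)/(√(1 + 1) + 8) = -10/(√2 + 8) = -10/(8 + √2) ≈ -1.0622)
(D + 32)*G = ((-40/31 + 5*√2/31) + 32)*(-10) = (952/31 + 5*√2/31)*(-10) = -9520/31 - 50*√2/31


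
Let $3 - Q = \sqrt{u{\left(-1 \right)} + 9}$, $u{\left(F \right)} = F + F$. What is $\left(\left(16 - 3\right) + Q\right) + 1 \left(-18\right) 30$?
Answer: $-524 - \sqrt{7} \approx -526.65$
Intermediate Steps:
$u{\left(F \right)} = 2 F$
$Q = 3 - \sqrt{7}$ ($Q = 3 - \sqrt{2 \left(-1\right) + 9} = 3 - \sqrt{-2 + 9} = 3 - \sqrt{7} \approx 0.35425$)
$\left(\left(16 - 3\right) + Q\right) + 1 \left(-18\right) 30 = \left(\left(16 - 3\right) + \left(3 - \sqrt{7}\right)\right) + 1 \left(-18\right) 30 = \left(13 + \left(3 - \sqrt{7}\right)\right) - 540 = \left(16 - \sqrt{7}\right) - 540 = -524 - \sqrt{7}$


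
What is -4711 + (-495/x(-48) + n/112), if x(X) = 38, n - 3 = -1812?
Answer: -10087099/2128 ≈ -4740.2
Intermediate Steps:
n = -1809 (n = 3 - 1812 = -1809)
-4711 + (-495/x(-48) + n/112) = -4711 + (-495/38 - 1809/112) = -4711 - 62091/2128 = -10087099/2128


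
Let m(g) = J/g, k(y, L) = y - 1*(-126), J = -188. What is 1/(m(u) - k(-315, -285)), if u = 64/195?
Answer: -16/6141 ≈ -0.0026054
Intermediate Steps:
k(y, L) = 126 + y (k(y, L) = y + 126 = 126 + y)
u = 64/195 (u = 64*(1/195) = 64/195 ≈ 0.32821)
m(g) = -188/g
1/(m(u) - k(-315, -285)) = 1/(-188/64/195 - (126 - 315)) = 1/(-188*195/64 - 1*(-189)) = 1/(-9165/16 + 189) = 1/(-6141/16) = -16/6141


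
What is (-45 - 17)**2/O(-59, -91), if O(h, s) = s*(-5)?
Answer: 3844/455 ≈ 8.4483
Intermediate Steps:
O(h, s) = -5*s
(-45 - 17)**2/O(-59, -91) = (-45 - 17)**2/((-5*(-91))) = (-62)**2/455 = 3844*(1/455) = 3844/455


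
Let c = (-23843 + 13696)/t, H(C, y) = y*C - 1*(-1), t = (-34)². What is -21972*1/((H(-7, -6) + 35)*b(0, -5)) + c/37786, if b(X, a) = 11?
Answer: -159959866813/6246328088 ≈ -25.609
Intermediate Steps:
t = 1156
H(C, y) = 1 + C*y (H(C, y) = C*y + 1 = 1 + C*y)
c = -10147/1156 (c = (-23843 + 13696)/1156 = -10147*1/1156 = -10147/1156 ≈ -8.7777)
-21972*1/((H(-7, -6) + 35)*b(0, -5)) + c/37786 = -21972*1/(11*((1 - 7*(-6)) + 35)) - 10147/1156/37786 = -21972*1/(11*((1 + 42) + 35)) - 10147/1156*1/37786 = -21972*1/(11*(43 + 35)) - 10147/43680616 = -21972/(78*11) - 10147/43680616 = -21972/858 - 10147/43680616 = -21972*1/858 - 10147/43680616 = -3662/143 - 10147/43680616 = -159959866813/6246328088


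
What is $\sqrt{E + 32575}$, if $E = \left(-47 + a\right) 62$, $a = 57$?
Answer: $\sqrt{33195} \approx 182.19$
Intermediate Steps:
$E = 620$ ($E = \left(-47 + 57\right) 62 = 10 \cdot 62 = 620$)
$\sqrt{E + 32575} = \sqrt{620 + 32575} = \sqrt{33195}$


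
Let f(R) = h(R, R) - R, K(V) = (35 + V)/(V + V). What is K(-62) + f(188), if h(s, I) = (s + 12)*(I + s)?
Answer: 9301515/124 ≈ 75012.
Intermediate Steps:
K(V) = (35 + V)/(2*V) (K(V) = (35 + V)/((2*V)) = (35 + V)*(1/(2*V)) = (35 + V)/(2*V))
h(s, I) = (12 + s)*(I + s)
f(R) = 2*R**2 + 23*R (f(R) = (R**2 + 12*R + 12*R + R*R) - R = (R**2 + 12*R + 12*R + R**2) - R = (2*R**2 + 24*R) - R = 2*R**2 + 23*R)
K(-62) + f(188) = (1/2)*(35 - 62)/(-62) + 188*(23 + 2*188) = (1/2)*(-1/62)*(-27) + 188*(23 + 376) = 27/124 + 188*399 = 27/124 + 75012 = 9301515/124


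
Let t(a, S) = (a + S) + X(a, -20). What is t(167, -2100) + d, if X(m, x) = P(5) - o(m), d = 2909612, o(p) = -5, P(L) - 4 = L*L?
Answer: 2907713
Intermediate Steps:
P(L) = 4 + L² (P(L) = 4 + L*L = 4 + L²)
X(m, x) = 34 (X(m, x) = (4 + 5²) - 1*(-5) = (4 + 25) + 5 = 29 + 5 = 34)
t(a, S) = 34 + S + a (t(a, S) = (a + S) + 34 = (S + a) + 34 = 34 + S + a)
t(167, -2100) + d = (34 - 2100 + 167) + 2909612 = -1899 + 2909612 = 2907713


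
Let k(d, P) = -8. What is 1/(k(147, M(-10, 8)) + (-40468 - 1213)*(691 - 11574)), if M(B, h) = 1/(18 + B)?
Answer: 1/453614315 ≈ 2.2045e-9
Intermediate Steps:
1/(k(147, M(-10, 8)) + (-40468 - 1213)*(691 - 11574)) = 1/(-8 + (-40468 - 1213)*(691 - 11574)) = 1/(-8 - 41681*(-10883)) = 1/(-8 + 453614323) = 1/453614315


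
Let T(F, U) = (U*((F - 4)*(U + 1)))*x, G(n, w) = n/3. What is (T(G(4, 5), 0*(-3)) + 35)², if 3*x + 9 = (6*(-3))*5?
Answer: 1225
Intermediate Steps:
G(n, w) = n/3 (G(n, w) = n*(⅓) = n/3)
x = -33 (x = -3 + ((6*(-3))*5)/3 = -3 + (-18*5)/3 = -3 + (⅓)*(-90) = -3 - 30 = -33)
T(F, U) = -33*U*(1 + U)*(-4 + F) (T(F, U) = (U*((F - 4)*(U + 1)))*(-33) = (U*((-4 + F)*(1 + U)))*(-33) = (U*((1 + U)*(-4 + F)))*(-33) = (U*(1 + U)*(-4 + F))*(-33) = -33*U*(1 + U)*(-4 + F))
(T(G(4, 5), 0*(-3)) + 35)² = (33*(0*(-3))*(4 - 4/3 + 4*(0*(-3)) - (⅓)*4*0*(-3)) + 35)² = (33*0*(4 - 1*4/3 + 4*0 - 1*4/3*0) + 35)² = (33*0*(4 - 4/3 + 0 + 0) + 35)² = (33*0*(8/3) + 35)² = (0 + 35)² = 35² = 1225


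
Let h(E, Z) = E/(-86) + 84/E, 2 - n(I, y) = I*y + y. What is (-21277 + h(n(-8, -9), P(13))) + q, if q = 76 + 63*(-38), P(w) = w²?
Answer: -123782873/5246 ≈ -23596.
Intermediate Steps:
n(I, y) = 2 - y - I*y (n(I, y) = 2 - (I*y + y) = 2 - (y + I*y) = 2 + (-y - I*y) = 2 - y - I*y)
h(E, Z) = 84/E - E/86 (h(E, Z) = E*(-1/86) + 84/E = -E/86 + 84/E = 84/E - E/86)
q = -2318 (q = 76 - 2394 = -2318)
(-21277 + h(n(-8, -9), P(13))) + q = (-21277 + (84/(2 - 1*(-9) - 1*(-8)*(-9)) - (2 - 1*(-9) - 1*(-8)*(-9))/86)) - 2318 = (-21277 + (84/(2 + 9 - 72) - (2 + 9 - 72)/86)) - 2318 = (-21277 + (84/(-61) - 1/86*(-61))) - 2318 = (-21277 + (84*(-1/61) + 61/86)) - 2318 = (-21277 + (-84/61 + 61/86)) - 2318 = (-21277 - 3503/5246) - 2318 = -111622645/5246 - 2318 = -123782873/5246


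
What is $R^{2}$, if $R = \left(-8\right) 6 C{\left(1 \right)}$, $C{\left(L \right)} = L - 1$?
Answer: $0$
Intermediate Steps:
$C{\left(L \right)} = -1 + L$ ($C{\left(L \right)} = L - 1 = -1 + L$)
$R = 0$ ($R = \left(-8\right) 6 \left(-1 + 1\right) = \left(-48\right) 0 = 0$)
$R^{2} = 0^{2} = 0$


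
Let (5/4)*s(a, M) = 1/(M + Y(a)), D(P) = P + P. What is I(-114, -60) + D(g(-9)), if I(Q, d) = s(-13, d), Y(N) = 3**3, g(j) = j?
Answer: -2974/165 ≈ -18.024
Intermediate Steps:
Y(N) = 27
D(P) = 2*P
s(a, M) = 4/(5*(27 + M)) (s(a, M) = 4/(5*(M + 27)) = 4/(5*(27 + M)))
I(Q, d) = 4/(5*(27 + d))
I(-114, -60) + D(g(-9)) = 4/(5*(27 - 60)) + 2*(-9) = (4/5)/(-33) - 18 = (4/5)*(-1/33) - 18 = -4/165 - 18 = -2974/165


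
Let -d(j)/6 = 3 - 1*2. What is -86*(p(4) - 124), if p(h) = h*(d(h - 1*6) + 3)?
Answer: 11696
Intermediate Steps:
d(j) = -6 (d(j) = -6*(3 - 1*2) = -6*(3 - 2) = -6*1 = -6)
p(h) = -3*h (p(h) = h*(-6 + 3) = h*(-3) = -3*h)
-86*(p(4) - 124) = -86*(-3*4 - 124) = -86*(-12 - 124) = -86*(-136) = 11696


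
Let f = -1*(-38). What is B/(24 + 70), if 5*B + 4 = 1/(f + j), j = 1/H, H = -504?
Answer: -7610/900097 ≈ -0.0084547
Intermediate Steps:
j = -1/504 (j = 1/(-504) = -1/504 ≈ -0.0019841)
f = 38
B = -15220/19151 (B = -⅘ + 1/(5*(38 - 1/504)) = -⅘ + 1/(5*(19151/504)) = -⅘ + (⅕)*(504/19151) = -⅘ + 504/95755 = -15220/19151 ≈ -0.79474)
B/(24 + 70) = -15220/19151/(24 + 70) = -15220/19151/94 = (1/94)*(-15220/19151) = -7610/900097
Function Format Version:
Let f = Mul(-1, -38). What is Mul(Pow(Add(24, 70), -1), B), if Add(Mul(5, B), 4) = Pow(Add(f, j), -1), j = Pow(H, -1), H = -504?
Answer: Rational(-7610, 900097) ≈ -0.0084547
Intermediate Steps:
j = Rational(-1, 504) (j = Pow(-504, -1) = Rational(-1, 504) ≈ -0.0019841)
f = 38
B = Rational(-15220, 19151) (B = Add(Rational(-4, 5), Mul(Rational(1, 5), Pow(Add(38, Rational(-1, 504)), -1))) = Add(Rational(-4, 5), Mul(Rational(1, 5), Pow(Rational(19151, 504), -1))) = Add(Rational(-4, 5), Mul(Rational(1, 5), Rational(504, 19151))) = Add(Rational(-4, 5), Rational(504, 95755)) = Rational(-15220, 19151) ≈ -0.79474)
Mul(Pow(Add(24, 70), -1), B) = Mul(Pow(Add(24, 70), -1), Rational(-15220, 19151)) = Mul(Pow(94, -1), Rational(-15220, 19151)) = Mul(Rational(1, 94), Rational(-15220, 19151)) = Rational(-7610, 900097)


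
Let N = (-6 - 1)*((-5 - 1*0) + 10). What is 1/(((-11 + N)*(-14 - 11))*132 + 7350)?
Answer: 1/159150 ≈ 6.2834e-6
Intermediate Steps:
N = -35 (N = -7*((-5 + 0) + 10) = -7*(-5 + 10) = -7*5 = -35)
1/(((-11 + N)*(-14 - 11))*132 + 7350) = 1/(((-11 - 35)*(-14 - 11))*132 + 7350) = 1/(-46*(-25)*132 + 7350) = 1/(1150*132 + 7350) = 1/(151800 + 7350) = 1/159150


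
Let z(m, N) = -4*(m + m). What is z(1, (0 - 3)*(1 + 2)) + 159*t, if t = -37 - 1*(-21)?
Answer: -2552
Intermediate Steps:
t = -16 (t = -37 + 21 = -16)
z(m, N) = -8*m
z(1, (0 - 3)*(1 + 2)) + 159*t = -8*1 + 159*(-16) = -8 - 2544 = -2552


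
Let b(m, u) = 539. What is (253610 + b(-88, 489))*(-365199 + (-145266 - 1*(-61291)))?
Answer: -114157122926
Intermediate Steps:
(253610 + b(-88, 489))*(-365199 + (-145266 - 1*(-61291))) = (253610 + 539)*(-365199 + (-145266 - 1*(-61291))) = 254149*(-365199 + (-145266 + 61291)) = 254149*(-365199 - 83975) = 254149*(-449174) = -114157122926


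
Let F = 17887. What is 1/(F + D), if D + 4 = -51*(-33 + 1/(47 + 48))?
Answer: 95/1858719 ≈ 5.1110e-5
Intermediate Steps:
D = 159454/95 (D = -4 - 51*(-33 + 1/(47 + 48)) = -4 - 51*(-33 + 1/95) = -4 - 51*(-3134/95) = -4 + 159834/95 = 159454/95 ≈ 1678.5)
1/(F + D) = 1/(17887 + 159454/95) = 1/(1858719/95) = 95/1858719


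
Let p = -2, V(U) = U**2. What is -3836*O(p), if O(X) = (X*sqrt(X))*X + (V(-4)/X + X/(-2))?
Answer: 26852 - 15344*I*sqrt(2) ≈ 26852.0 - 21700.0*I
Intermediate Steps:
O(X) = X**(5/2) + 16/X - X/2 (O(X) = (X*sqrt(X))*X + ((-4)**2/X + X/(-2)) = X**(3/2)*X + (16/X + X*(-1/2)) = X**(5/2) + (16/X - X/2) = X**(5/2) + 16/X - X/2)
-3836*O(p) = -3836*((-2)**(5/2) + 16/(-2) - 1/2*(-2)) = -3836*(4*I*sqrt(2) + 16*(-1/2) + 1) = -3836*(4*I*sqrt(2) - 8 + 1) = -3836*(-7 + 4*I*sqrt(2)) = 26852 - 15344*I*sqrt(2)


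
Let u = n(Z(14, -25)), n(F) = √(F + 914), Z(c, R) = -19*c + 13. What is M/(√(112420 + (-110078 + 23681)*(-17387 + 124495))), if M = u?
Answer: -I*√382293376151/2313424364 ≈ -0.00026727*I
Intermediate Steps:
Z(c, R) = 13 - 19*c
n(F) = √(914 + F)
u = √661 (u = √(914 + (13 - 19*14)) = √(914 + (13 - 266)) = √(914 - 253) = √661 ≈ 25.710)
M = √661 ≈ 25.710
M/(√(112420 + (-110078 + 23681)*(-17387 + 124495))) = √661/(√(112420 + (-110078 + 23681)*(-17387 + 124495))) = √661/(√(112420 - 86397*107108)) = √661/(√(112420 - 9253809876)) = √661/(√(-9253697456)) = √661/((4*I*√578356091)) = √661*(-I*√578356091/2313424364) = -I*√382293376151/2313424364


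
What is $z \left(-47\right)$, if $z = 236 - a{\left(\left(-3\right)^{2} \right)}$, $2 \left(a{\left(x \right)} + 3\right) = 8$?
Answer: $-11045$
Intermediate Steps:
$a{\left(x \right)} = 1$ ($a{\left(x \right)} = -3 + \frac{1}{2} \cdot 8 = -3 + 4 = 1$)
$z = 235$ ($z = 236 - 1 = 235$)
$z \left(-47\right) = 235 \left(-47\right) = -11045$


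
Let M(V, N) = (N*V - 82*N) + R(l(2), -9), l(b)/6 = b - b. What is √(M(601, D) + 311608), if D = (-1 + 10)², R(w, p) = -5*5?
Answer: √353622 ≈ 594.66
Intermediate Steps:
l(b) = 0 (l(b) = 6*(b - b) = 6*0 = 0)
R(w, p) = -25
D = 81 (D = 9² = 81)
M(V, N) = -25 - 82*N + N*V (M(V, N) = (N*V - 82*N) - 25 = (-82*N + N*V) - 25 = -25 - 82*N + N*V)
√(M(601, D) + 311608) = √((-25 - 82*81 + 81*601) + 311608) = √((-25 - 6642 + 48681) + 311608) = √(42014 + 311608) = √353622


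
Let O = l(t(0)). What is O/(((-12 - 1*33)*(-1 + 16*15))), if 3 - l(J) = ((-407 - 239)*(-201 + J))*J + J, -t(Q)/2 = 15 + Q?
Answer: -1492271/3585 ≈ -416.25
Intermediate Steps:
t(Q) = -30 - 2*Q (t(Q) = -2*(15 + Q) = -30 - 2*Q)
l(J) = 3 - J - J*(129846 - 646*J) (l(J) = 3 - (((-407 - 239)*(-201 + J))*J + J) = 3 - ((-646*(-201 + J))*J + J) = 3 - ((129846 - 646*J)*J + J) = 3 - (J*(129846 - 646*J) + J) = 3 - (J + J*(129846 - 646*J)) = 3 + (-J - J*(129846 - 646*J)) = 3 - J - J*(129846 - 646*J))
O = 4476813 (O = 3 - 129847*(-30 - 2*0) + 646*(-30 - 2*0)² = 3 - 129847*(-30 + 0) + 646*(-30 + 0)² = 3 - 129847*(-30) + 646*(-30)² = 3 + 3895410 + 646*900 = 3 + 3895410 + 581400 = 4476813)
O/(((-12 - 1*33)*(-1 + 16*15))) = 4476813/(((-12 - 1*33)*(-1 + 16*15))) = 4476813/(((-12 - 33)*(-1 + 240))) = 4476813/((-45*239)) = 4476813/(-10755) = 4476813*(-1/10755) = -1492271/3585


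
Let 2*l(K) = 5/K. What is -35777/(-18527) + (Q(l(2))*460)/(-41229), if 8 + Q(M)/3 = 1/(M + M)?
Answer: 556453703/254616561 ≈ 2.1855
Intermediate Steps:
l(K) = 5/(2*K) (l(K) = (5/K)/2 = 5/(2*K))
Q(M) = -24 + 3/(2*M) (Q(M) = -24 + 3/(M + M) = -24 + 3/((2*M)) = -24 + 3*(1/(2*M)) = -24 + 3/(2*M))
-35777/(-18527) + (Q(l(2))*460)/(-41229) = -35777/(-18527) + ((-24 + 3/(2*(((5/2)/2))))*460)/(-41229) = -35777*(-1/18527) + ((-24 + 3/(2*(((5/2)*(1/2)))))*460)*(-1/41229) = 35777/18527 + ((-24 + 3/(2*(5/4)))*460)*(-1/41229) = 35777/18527 + ((-24 + (3/2)*(4/5))*460)*(-1/41229) = 35777/18527 + ((-24 + 6/5)*460)*(-1/41229) = 35777/18527 - 114/5*460*(-1/41229) = 35777/18527 - 10488*(-1/41229) = 35777/18527 + 3496/13743 = 556453703/254616561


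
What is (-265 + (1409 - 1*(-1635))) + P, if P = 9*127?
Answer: 3922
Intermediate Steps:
P = 1143
(-265 + (1409 - 1*(-1635))) + P = (-265 + (1409 - 1*(-1635))) + 1143 = (-265 + (1409 + 1635)) + 1143 = (-265 + 3044) + 1143 = 2779 + 1143 = 3922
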